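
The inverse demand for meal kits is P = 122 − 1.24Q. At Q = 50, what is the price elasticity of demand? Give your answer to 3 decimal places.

-0.968

At Q = 50, P = 122 − 1.24(50) = 60.00.
dP/dQ = −1.24, so dQ/dP = 1/(−1.24) = -0.806.
ε = (dQ/dP)(P/Q) = (-0.806)(60.00/50).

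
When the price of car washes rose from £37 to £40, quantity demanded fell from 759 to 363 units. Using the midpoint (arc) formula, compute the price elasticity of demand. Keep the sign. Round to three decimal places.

-9.059

ΔQ = 363 − 759 = -396; ΔP = 40 − 37 = 3.
Midpoints: P̄ = 38.50, Q̄ = 561.0.
ε = (ΔQ/ΔP)(P̄/Q̄) = (-396/3)(38.50/561.0).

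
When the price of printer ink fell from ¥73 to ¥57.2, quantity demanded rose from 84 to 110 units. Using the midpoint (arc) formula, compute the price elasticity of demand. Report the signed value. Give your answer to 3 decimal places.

-1.104

ΔQ = 110 − 84 = 26; ΔP = 57.2 − 73 = -15.8.
Midpoints: P̄ = 65.10, Q̄ = 97.0.
ε = (ΔQ/ΔP)(P̄/Q̄) = (26/-15.8)(65.10/97.0).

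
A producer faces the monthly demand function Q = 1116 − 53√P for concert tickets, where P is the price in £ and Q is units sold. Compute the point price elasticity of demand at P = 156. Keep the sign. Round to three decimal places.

At P = 156, Q = 454.030.
dQ/dP = −53/(2√P) = -2.122.
ε = (dQ/dP)(P/Q) = (-2.122)(156/454.030).
|ε| < 1, so demand is inelastic at this price.

-0.729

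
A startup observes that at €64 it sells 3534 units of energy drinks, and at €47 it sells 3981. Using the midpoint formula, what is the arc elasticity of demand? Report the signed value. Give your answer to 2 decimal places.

-0.39

ΔQ = 3981 − 3534 = 447; ΔP = 47 − 64 = -17.
Midpoints: P̄ = 55.50, Q̄ = 3757.5.
ε = (ΔQ/ΔP)(P̄/Q̄) = (447/-17)(55.50/3757.5).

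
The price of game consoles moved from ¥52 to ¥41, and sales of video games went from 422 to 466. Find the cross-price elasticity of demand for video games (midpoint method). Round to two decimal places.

ΔQ_x = 466 − 422 = 44; ΔP_y = 41 − 52 = -11.
Midpoints: P̄_y = 46.50, Q̄_x = 444.0.
ε_xy = (ΔQ_x/ΔP_y)(P̄_y/Q̄_x) = (44/-11)(46.50/444.0).

-0.42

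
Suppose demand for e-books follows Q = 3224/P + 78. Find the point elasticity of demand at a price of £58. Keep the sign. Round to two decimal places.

At P = 58, Q = 133.586.
dQ/dP = −3224/P² = -0.958.
ε = (dQ/dP)(P/Q) = (-0.958)(58/133.586).
|ε| < 1, so demand is inelastic at this price.

-0.42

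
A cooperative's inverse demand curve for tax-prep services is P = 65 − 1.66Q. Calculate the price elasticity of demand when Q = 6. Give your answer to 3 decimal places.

At Q = 6, P = 65 − 1.66(6) = 55.04.
dP/dQ = −1.66, so dQ/dP = 1/(−1.66) = -0.602.
ε = (dQ/dP)(P/Q) = (-0.602)(55.04/6).

-5.526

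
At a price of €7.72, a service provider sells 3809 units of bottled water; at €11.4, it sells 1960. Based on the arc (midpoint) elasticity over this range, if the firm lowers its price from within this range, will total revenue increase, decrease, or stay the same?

increase

Arc ε = (-1849/3.68)(9.56/2884.5) ≈ -1.665.
|ε| = 1.67 > 1, so demand is elastic. A price cut therefore raises total revenue.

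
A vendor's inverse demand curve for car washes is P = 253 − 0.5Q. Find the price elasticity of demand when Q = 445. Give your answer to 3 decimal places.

At Q = 445, P = 253 − 0.5(445) = 30.50.
dP/dQ = −0.5, so dQ/dP = 1/(−0.5) = -2.000.
ε = (dQ/dP)(P/Q) = (-2.000)(30.50/445).

-0.137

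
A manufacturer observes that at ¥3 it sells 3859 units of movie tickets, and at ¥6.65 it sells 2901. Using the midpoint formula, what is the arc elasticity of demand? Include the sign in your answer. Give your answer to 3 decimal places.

ΔQ = 2901 − 3859 = -958; ΔP = 6.65 − 3 = 3.65.
Midpoints: P̄ = 4.83, Q̄ = 3380.0.
ε = (ΔQ/ΔP)(P̄/Q̄) = (-958/3.65)(4.83/3380.0).

-0.375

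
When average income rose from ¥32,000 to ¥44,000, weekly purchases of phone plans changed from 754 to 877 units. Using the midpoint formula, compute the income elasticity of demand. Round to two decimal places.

ΔQ = 123, ΔI = 12000. Midpoints: Ī = 38,000, Q̄ = 815.5.
ε_I = (ΔQ/ΔI)(Ī/Q̄) = (123/12000)(38000/815.5).
ε_I > 0, so the good is normal.

0.48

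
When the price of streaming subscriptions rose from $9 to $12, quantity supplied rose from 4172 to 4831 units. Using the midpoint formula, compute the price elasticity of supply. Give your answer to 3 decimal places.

0.512

ΔQ = 4831 − 4172 = 659; ΔP = 12 − 9 = 3.
Midpoints: P̄ = 10.50, Q̄ = 4501.5.
ε_s = (ΔQ/ΔP)(P̄/Q̄) = (659/3)(10.50/4501.5).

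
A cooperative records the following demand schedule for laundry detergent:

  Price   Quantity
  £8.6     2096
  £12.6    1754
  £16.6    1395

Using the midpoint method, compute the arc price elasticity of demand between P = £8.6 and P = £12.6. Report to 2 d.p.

-0.47

At P = 8.6, Q = 2096; at P = 12.6, Q = 1754.
ΔQ = -342, ΔP = 4.0. Midpoints: P̄ = 10.60, Q̄ = 1925.0.
ε = (ΔQ/ΔP)(P̄/Q̄) = (-342/4.0)(10.60/1925.0).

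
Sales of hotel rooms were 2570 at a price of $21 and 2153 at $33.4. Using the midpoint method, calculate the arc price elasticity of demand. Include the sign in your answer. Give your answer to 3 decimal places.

-0.387

ΔQ = 2153 − 2570 = -417; ΔP = 33.4 − 21 = 12.4.
Midpoints: P̄ = 27.20, Q̄ = 2361.5.
ε = (ΔQ/ΔP)(P̄/Q̄) = (-417/12.4)(27.20/2361.5).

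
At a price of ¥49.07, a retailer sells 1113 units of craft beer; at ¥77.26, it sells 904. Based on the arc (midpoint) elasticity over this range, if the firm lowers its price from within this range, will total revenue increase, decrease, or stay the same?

decrease

Arc ε = (-209/28.19)(63.17/1008.5) ≈ -0.464.
|ε| = 0.46 < 1, so demand is inelastic. A price cut therefore reduces total revenue.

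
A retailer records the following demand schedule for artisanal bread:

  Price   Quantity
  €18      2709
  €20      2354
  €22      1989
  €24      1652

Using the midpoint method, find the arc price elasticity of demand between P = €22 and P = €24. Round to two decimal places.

At P = 22, Q = 1989; at P = 24, Q = 1652.
ΔQ = -337, ΔP = 2. Midpoints: P̄ = 23.00, Q̄ = 1820.5.
ε = (ΔQ/ΔP)(P̄/Q̄) = (-337/2)(23.00/1820.5).

-2.13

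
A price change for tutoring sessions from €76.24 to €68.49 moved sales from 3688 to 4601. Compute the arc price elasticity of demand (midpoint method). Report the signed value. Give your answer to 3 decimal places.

ΔQ = 4601 − 3688 = 913; ΔP = 68.49 − 76.24 = -7.75.
Midpoints: P̄ = 72.36, Q̄ = 4144.5.
ε = (ΔQ/ΔP)(P̄/Q̄) = (913/-7.75)(72.36/4144.5).

-2.057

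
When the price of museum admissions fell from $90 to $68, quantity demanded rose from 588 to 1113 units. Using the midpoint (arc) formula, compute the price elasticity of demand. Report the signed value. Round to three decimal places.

-2.217

ΔQ = 1113 − 588 = 525; ΔP = 68 − 90 = -22.
Midpoints: P̄ = 79.00, Q̄ = 850.5.
ε = (ΔQ/ΔP)(P̄/Q̄) = (525/-22)(79.00/850.5).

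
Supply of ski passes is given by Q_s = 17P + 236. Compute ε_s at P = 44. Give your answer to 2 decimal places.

At P = 44, Q_s = 984.
dQ_s/dP = 17.
ε_s = (dQ_s/dP)(P/Q_s) = (17)(44/984).

0.76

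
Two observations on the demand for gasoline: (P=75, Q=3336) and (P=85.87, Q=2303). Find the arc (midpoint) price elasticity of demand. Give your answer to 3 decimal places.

-2.711

ΔQ = 2303 − 3336 = -1033; ΔP = 85.87 − 75 = 10.87.
Midpoints: P̄ = 80.44, Q̄ = 2819.5.
ε = (ΔQ/ΔP)(P̄/Q̄) = (-1033/10.87)(80.44/2819.5).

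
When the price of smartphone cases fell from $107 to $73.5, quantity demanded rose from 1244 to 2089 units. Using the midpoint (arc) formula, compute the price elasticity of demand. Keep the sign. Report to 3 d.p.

ΔQ = 2089 − 1244 = 845; ΔP = 73.5 − 107 = -33.5.
Midpoints: P̄ = 90.25, Q̄ = 1666.5.
ε = (ΔQ/ΔP)(P̄/Q̄) = (845/-33.5)(90.25/1666.5).

-1.366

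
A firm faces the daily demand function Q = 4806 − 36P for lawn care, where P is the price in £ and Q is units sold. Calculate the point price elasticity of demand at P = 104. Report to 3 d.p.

-3.525

At P = 104, Q = 1062.
dQ/dP = −36.
ε = (dQ/dP)(P/Q) = (-36)(104/1062).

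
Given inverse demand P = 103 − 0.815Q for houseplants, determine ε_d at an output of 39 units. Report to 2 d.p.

At Q = 39, P = 103 − 0.815(39) = 71.22.
dP/dQ = −0.815, so dQ/dP = 1/(−0.815) = -1.227.
ε = (dQ/dP)(P/Q) = (-1.227)(71.22/39).

-2.24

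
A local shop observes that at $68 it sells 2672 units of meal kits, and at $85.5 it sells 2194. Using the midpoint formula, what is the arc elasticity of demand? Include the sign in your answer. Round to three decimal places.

ΔQ = 2194 − 2672 = -478; ΔP = 85.5 − 68 = 17.5.
Midpoints: P̄ = 76.75, Q̄ = 2433.0.
ε = (ΔQ/ΔP)(P̄/Q̄) = (-478/17.5)(76.75/2433.0).

-0.862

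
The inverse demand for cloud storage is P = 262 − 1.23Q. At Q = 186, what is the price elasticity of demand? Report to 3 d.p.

At Q = 186, P = 262 − 1.23(186) = 33.22.
dP/dQ = −1.23, so dQ/dP = 1/(−1.23) = -0.813.
ε = (dQ/dP)(P/Q) = (-0.813)(33.22/186).

-0.145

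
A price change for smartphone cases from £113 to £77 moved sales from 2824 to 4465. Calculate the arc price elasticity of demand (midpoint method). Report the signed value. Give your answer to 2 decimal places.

ΔQ = 4465 − 2824 = 1641; ΔP = 77 − 113 = -36.
Midpoints: P̄ = 95.00, Q̄ = 3644.5.
ε = (ΔQ/ΔP)(P̄/Q̄) = (1641/-36)(95.00/3644.5).

-1.19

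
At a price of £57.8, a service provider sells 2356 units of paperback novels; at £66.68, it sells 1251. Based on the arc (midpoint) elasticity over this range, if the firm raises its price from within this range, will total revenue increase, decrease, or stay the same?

Arc ε = (-1105/8.88)(62.24/1803.5) ≈ -4.294.
|ε| = 4.29 > 1, so demand is elastic. A price rise therefore reduces total revenue.

decrease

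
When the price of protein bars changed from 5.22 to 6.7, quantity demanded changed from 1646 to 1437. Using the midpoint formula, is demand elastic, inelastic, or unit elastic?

inelastic

Arc ε ≈ -0.546.
|ε| = 0.55 < 1.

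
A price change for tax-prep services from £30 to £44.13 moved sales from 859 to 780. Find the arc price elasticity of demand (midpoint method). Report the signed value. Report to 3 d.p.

-0.253

ΔQ = 780 − 859 = -79; ΔP = 44.13 − 30 = 14.13.
Midpoints: P̄ = 37.06, Q̄ = 819.5.
ε = (ΔQ/ΔP)(P̄/Q̄) = (-79/14.13)(37.06/819.5).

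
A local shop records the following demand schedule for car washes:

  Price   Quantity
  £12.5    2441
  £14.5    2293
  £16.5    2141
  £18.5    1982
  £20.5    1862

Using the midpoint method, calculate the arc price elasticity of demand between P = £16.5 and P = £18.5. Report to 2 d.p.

At P = 16.5, Q = 2141; at P = 18.5, Q = 1982.
ΔQ = -159, ΔP = 2.0. Midpoints: P̄ = 17.50, Q̄ = 2061.5.
ε = (ΔQ/ΔP)(P̄/Q̄) = (-159/2.0)(17.50/2061.5).

-0.67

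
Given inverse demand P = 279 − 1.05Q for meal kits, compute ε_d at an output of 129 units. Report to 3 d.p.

-1.060

At Q = 129, P = 279 − 1.05(129) = 143.55.
dP/dQ = −1.05, so dQ/dP = 1/(−1.05) = -0.952.
ε = (dQ/dP)(P/Q) = (-0.952)(143.55/129).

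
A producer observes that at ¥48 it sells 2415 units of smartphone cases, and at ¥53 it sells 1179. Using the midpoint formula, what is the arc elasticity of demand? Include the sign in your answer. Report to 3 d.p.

ΔQ = 1179 − 2415 = -1236; ΔP = 53 − 48 = 5.
Midpoints: P̄ = 50.50, Q̄ = 1797.0.
ε = (ΔQ/ΔP)(P̄/Q̄) = (-1236/5)(50.50/1797.0).

-6.947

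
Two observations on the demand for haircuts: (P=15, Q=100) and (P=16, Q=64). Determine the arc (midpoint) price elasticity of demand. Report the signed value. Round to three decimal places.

ΔQ = 64 − 100 = -36; ΔP = 16 − 15 = 1.
Midpoints: P̄ = 15.50, Q̄ = 82.0.
ε = (ΔQ/ΔP)(P̄/Q̄) = (-36/1)(15.50/82.0).

-6.805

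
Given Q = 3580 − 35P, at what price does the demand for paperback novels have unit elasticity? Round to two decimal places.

For linear demand Q = a − bP, ε = −bP/(a − bP). |ε| = 1 when bP = a − bP, i.e. P = a/(2b).
P = 3580/(2·35) = 3580/70 = 51.1429.

51.14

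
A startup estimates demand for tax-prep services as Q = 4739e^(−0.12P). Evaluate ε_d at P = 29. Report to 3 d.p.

At P = 29, Q = 145.996.
dQ/dP = −0.12·4739e^(−0.12P) = −0.12Q = -17.520.
ε = (dQ/dP)(P/Q) = (-17.520)(29/145.996).

-3.480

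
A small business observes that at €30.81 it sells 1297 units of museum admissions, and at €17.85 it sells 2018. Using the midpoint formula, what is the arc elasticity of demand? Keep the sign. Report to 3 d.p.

ΔQ = 2018 − 1297 = 721; ΔP = 17.85 − 30.81 = -12.96.
Midpoints: P̄ = 24.33, Q̄ = 1657.5.
ε = (ΔQ/ΔP)(P̄/Q̄) = (721/-12.96)(24.33/1657.5).

-0.817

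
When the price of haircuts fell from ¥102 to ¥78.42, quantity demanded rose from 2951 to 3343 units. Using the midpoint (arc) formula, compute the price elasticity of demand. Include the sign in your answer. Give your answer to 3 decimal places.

-0.477

ΔQ = 3343 − 2951 = 392; ΔP = 78.42 − 102 = -23.58.
Midpoints: P̄ = 90.21, Q̄ = 3147.0.
ε = (ΔQ/ΔP)(P̄/Q̄) = (392/-23.58)(90.21/3147.0).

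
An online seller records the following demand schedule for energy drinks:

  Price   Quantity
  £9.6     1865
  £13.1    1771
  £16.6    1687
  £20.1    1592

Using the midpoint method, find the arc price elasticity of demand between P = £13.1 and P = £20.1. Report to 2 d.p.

-0.25

At P = 13.1, Q = 1771; at P = 20.1, Q = 1592.
ΔQ = -179, ΔP = 7.0. Midpoints: P̄ = 16.60, Q̄ = 1681.5.
ε = (ΔQ/ΔP)(P̄/Q̄) = (-179/7.0)(16.60/1681.5).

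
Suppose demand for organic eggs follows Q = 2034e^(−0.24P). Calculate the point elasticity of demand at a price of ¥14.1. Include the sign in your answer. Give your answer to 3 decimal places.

At P = 14.1, Q = 68.976.
dQ/dP = −0.24·2034e^(−0.24P) = −0.24Q = -16.554.
ε = (dQ/dP)(P/Q) = (-16.554)(14.1/68.976).
|ε| > 1, so demand is elastic at this price.

-3.384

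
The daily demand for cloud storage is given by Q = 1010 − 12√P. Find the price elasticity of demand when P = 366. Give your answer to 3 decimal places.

-0.147

At P = 366, Q = 780.426.
dQ/dP = −12/(2√P) = -0.314.
ε = (dQ/dP)(P/Q) = (-0.314)(366/780.426).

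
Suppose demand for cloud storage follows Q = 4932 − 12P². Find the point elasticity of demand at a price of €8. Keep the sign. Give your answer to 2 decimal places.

-0.37

At P = 8, Q = 4164.
dQ/dP = −24P = -192.
ε = (dQ/dP)(P/Q) = (-192)(8/4164).
|ε| < 1, so demand is inelastic at this price.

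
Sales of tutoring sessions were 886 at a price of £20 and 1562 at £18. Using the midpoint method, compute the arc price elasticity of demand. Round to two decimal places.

-5.25

ΔQ = 1562 − 886 = 676; ΔP = 18 − 20 = -2.
Midpoints: P̄ = 19.00, Q̄ = 1224.0.
ε = (ΔQ/ΔP)(P̄/Q̄) = (676/-2)(19.00/1224.0).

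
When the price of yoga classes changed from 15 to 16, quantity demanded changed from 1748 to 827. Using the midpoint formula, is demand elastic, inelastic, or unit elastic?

Arc ε ≈ -11.088.
|ε| = 11.09 > 1.

elastic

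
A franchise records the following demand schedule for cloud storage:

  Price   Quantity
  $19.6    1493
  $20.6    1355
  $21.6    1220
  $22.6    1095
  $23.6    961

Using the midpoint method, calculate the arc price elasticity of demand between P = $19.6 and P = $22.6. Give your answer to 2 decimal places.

At P = 19.6, Q = 1493; at P = 22.6, Q = 1095.
ΔQ = -398, ΔP = 3.0. Midpoints: P̄ = 21.10, Q̄ = 1294.0.
ε = (ΔQ/ΔP)(P̄/Q̄) = (-398/3.0)(21.10/1294.0).

-2.16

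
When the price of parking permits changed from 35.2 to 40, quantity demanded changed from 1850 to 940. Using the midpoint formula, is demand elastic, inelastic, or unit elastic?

elastic

Arc ε ≈ -5.110.
|ε| = 5.11 > 1.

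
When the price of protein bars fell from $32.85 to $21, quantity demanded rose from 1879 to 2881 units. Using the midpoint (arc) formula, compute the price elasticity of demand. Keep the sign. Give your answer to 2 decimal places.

-0.96

ΔQ = 2881 − 1879 = 1002; ΔP = 21 − 32.85 = -11.85.
Midpoints: P̄ = 26.93, Q̄ = 2380.0.
ε = (ΔQ/ΔP)(P̄/Q̄) = (1002/-11.85)(26.93/2380.0).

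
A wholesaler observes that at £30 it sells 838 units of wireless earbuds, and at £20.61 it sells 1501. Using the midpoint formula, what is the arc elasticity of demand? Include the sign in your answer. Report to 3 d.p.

-1.528

ΔQ = 1501 − 838 = 663; ΔP = 20.61 − 30 = -9.39.
Midpoints: P̄ = 25.30, Q̄ = 1169.5.
ε = (ΔQ/ΔP)(P̄/Q̄) = (663/-9.39)(25.30/1169.5).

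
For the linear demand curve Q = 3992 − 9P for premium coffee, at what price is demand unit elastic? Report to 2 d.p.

221.78

For linear demand Q = a − bP, ε = −bP/(a − bP). |ε| = 1 when bP = a − bP, i.e. P = a/(2b).
P = 3992/(2·9) = 3992/18 = 221.7778.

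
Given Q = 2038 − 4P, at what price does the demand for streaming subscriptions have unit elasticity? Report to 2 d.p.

For linear demand Q = a − bP, ε = −bP/(a − bP). |ε| = 1 when bP = a − bP, i.e. P = a/(2b).
P = 2038/(2·4) = 2038/8 = 254.7500.

254.75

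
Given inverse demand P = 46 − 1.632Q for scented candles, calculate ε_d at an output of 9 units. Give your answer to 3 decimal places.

At Q = 9, P = 46 − 1.632(9) = 31.31.
dP/dQ = −1.632, so dQ/dP = 1/(−1.632) = -0.613.
ε = (dQ/dP)(P/Q) = (-0.613)(31.31/9).

-2.132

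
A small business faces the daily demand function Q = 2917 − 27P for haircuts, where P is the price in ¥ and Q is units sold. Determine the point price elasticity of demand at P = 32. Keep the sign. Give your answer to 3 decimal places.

At P = 32, Q = 2053.
dQ/dP = −27.
ε = (dQ/dP)(P/Q) = (-27)(32/2053).

-0.421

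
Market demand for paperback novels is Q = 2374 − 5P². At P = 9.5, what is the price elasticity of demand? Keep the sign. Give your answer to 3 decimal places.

-0.469

At P = 9.5, Q = 1922.750.
dQ/dP = −10P = -95.
ε = (dQ/dP)(P/Q) = (-95)(9.5/1922.750).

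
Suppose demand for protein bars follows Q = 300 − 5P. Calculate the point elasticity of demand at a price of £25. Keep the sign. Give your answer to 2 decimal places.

-0.71

At P = 25, Q = 175.
dQ/dP = −5.
ε = (dQ/dP)(P/Q) = (-5)(25/175).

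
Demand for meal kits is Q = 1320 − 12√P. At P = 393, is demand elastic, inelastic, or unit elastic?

inelastic

Q = 1082.109, dQ/dP = -0.303.
ε = (dQ/dP)(P/Q) ≈ -0.110.
|ε| = 0.11 < 1.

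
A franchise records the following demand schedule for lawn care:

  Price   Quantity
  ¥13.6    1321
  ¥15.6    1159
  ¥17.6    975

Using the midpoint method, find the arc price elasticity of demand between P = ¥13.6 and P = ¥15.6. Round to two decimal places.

-0.95

At P = 13.6, Q = 1321; at P = 15.6, Q = 1159.
ΔQ = -162, ΔP = 2.0. Midpoints: P̄ = 14.60, Q̄ = 1240.0.
ε = (ΔQ/ΔP)(P̄/Q̄) = (-162/2.0)(14.60/1240.0).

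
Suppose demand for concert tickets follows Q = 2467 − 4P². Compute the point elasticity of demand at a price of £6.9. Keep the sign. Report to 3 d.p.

-0.167

At P = 6.9, Q = 2276.560.
dQ/dP = −8P = -55.200.
ε = (dQ/dP)(P/Q) = (-55.200)(6.9/2276.560).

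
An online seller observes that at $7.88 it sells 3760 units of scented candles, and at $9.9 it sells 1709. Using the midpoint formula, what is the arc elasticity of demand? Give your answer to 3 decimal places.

ΔQ = 1709 − 3760 = -2051; ΔP = 9.9 − 7.88 = 2.02.
Midpoints: P̄ = 8.89, Q̄ = 2734.5.
ε = (ΔQ/ΔP)(P̄/Q̄) = (-2051/2.02)(8.89/2734.5).

-3.301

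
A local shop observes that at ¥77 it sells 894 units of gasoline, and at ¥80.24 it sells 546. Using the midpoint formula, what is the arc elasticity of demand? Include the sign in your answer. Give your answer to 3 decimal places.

ΔQ = 546 − 894 = -348; ΔP = 80.24 − 77 = 3.24.
Midpoints: P̄ = 78.62, Q̄ = 720.0.
ε = (ΔQ/ΔP)(P̄/Q̄) = (-348/3.24)(78.62/720.0).

-11.728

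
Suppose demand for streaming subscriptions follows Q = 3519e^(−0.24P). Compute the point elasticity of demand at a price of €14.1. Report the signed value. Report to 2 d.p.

At P = 14.1, Q = 119.335.
dQ/dP = −0.24·3519e^(−0.24P) = −0.24Q = -28.640.
ε = (dQ/dP)(P/Q) = (-28.640)(14.1/119.335).
|ε| > 1, so demand is elastic at this price.

-3.38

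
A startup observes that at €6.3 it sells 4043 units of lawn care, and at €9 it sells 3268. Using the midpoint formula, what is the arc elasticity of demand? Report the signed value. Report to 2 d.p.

-0.60

ΔQ = 3268 − 4043 = -775; ΔP = 9 − 6.3 = 2.7.
Midpoints: P̄ = 7.65, Q̄ = 3655.5.
ε = (ΔQ/ΔP)(P̄/Q̄) = (-775/2.7)(7.65/3655.5).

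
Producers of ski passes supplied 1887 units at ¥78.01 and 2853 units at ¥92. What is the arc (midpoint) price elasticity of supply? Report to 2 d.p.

2.48

ΔQ = 2853 − 1887 = 966; ΔP = 92 − 78.01 = 13.99.
Midpoints: P̄ = 85.00, Q̄ = 2370.0.
ε_s = (ΔQ/ΔP)(P̄/Q̄) = (966/13.99)(85.00/2370.0).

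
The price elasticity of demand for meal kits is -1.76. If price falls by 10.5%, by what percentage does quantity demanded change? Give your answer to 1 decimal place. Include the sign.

%ΔQ ≈ ε × %ΔP = (-1.76)(-10.5%) = 18.48%.

18.5%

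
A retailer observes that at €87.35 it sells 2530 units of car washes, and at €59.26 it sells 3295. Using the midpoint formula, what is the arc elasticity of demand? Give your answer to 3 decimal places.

ΔQ = 3295 − 2530 = 765; ΔP = 59.26 − 87.35 = -28.09.
Midpoints: P̄ = 73.30, Q̄ = 2912.5.
ε = (ΔQ/ΔP)(P̄/Q̄) = (765/-28.09)(73.30/2912.5).

-0.685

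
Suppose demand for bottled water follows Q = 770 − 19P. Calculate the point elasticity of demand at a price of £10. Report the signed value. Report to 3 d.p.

-0.328

At P = 10, Q = 580.
dQ/dP = −19.
ε = (dQ/dP)(P/Q) = (-19)(10/580).
|ε| < 1, so demand is inelastic at this price.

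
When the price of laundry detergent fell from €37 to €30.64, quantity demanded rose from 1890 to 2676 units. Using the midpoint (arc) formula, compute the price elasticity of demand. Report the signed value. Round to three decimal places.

ΔQ = 2676 − 1890 = 786; ΔP = 30.64 − 37 = -6.36.
Midpoints: P̄ = 33.82, Q̄ = 2283.0.
ε = (ΔQ/ΔP)(P̄/Q̄) = (786/-6.36)(33.82/2283.0).

-1.831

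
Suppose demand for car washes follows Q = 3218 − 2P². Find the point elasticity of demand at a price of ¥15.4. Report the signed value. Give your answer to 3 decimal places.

At P = 15.4, Q = 2743.680.
dQ/dP = −4P = -61.600.
ε = (dQ/dP)(P/Q) = (-61.600)(15.4/2743.680).

-0.346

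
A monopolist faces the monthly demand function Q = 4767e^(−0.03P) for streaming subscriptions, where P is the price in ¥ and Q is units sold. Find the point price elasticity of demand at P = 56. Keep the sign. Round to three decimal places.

-1.680

At P = 56, Q = 888.445.
dQ/dP = −0.03·4767e^(−0.03P) = −0.03Q = -26.653.
ε = (dQ/dP)(P/Q) = (-26.653)(56/888.445).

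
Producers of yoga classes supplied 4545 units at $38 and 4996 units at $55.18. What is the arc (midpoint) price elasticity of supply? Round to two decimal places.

ΔQ = 4996 − 4545 = 451; ΔP = 55.18 − 38 = 17.18.
Midpoints: P̄ = 46.59, Q̄ = 4770.5.
ε_s = (ΔQ/ΔP)(P̄/Q̄) = (451/17.18)(46.59/4770.5).

0.26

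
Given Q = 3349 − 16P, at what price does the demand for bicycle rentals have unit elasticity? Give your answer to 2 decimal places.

104.66

For linear demand Q = a − bP, ε = −bP/(a − bP). |ε| = 1 when bP = a − bP, i.e. P = a/(2b).
P = 3349/(2·16) = 3349/32 = 104.6562.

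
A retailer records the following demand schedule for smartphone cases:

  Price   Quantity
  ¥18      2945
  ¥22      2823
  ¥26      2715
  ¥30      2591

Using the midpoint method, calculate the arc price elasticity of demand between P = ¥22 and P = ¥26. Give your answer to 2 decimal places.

-0.23

At P = 22, Q = 2823; at P = 26, Q = 2715.
ΔQ = -108, ΔP = 4. Midpoints: P̄ = 24.00, Q̄ = 2769.0.
ε = (ΔQ/ΔP)(P̄/Q̄) = (-108/4)(24.00/2769.0).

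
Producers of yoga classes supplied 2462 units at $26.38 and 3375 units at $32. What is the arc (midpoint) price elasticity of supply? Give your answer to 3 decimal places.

1.625

ΔQ = 3375 − 2462 = 913; ΔP = 32 − 26.38 = 5.62.
Midpoints: P̄ = 29.19, Q̄ = 2918.5.
ε_s = (ΔQ/ΔP)(P̄/Q̄) = (913/5.62)(29.19/2918.5).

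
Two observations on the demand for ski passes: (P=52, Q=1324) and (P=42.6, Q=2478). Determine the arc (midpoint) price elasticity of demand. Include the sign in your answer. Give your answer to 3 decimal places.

-3.055

ΔQ = 2478 − 1324 = 1154; ΔP = 42.6 − 52 = -9.4.
Midpoints: P̄ = 47.30, Q̄ = 1901.0.
ε = (ΔQ/ΔP)(P̄/Q̄) = (1154/-9.4)(47.30/1901.0).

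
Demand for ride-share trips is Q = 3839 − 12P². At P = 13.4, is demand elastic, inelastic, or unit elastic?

Q = 1684.280, dQ/dP = -321.600.
ε = (dQ/dP)(P/Q) ≈ -2.559.
|ε| = 2.56 > 1.

elastic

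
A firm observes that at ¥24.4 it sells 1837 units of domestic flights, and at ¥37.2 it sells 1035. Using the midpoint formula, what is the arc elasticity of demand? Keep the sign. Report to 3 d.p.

-1.344

ΔQ = 1035 − 1837 = -802; ΔP = 37.2 − 24.4 = 12.8.
Midpoints: P̄ = 30.80, Q̄ = 1436.0.
ε = (ΔQ/ΔP)(P̄/Q̄) = (-802/12.8)(30.80/1436.0).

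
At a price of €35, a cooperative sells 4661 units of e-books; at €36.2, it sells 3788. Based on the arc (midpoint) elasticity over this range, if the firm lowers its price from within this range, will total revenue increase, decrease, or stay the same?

increase

Arc ε = (-873/1.2)(35.60/4224.5) ≈ -6.131.
|ε| = 6.13 > 1, so demand is elastic. A price cut therefore raises total revenue.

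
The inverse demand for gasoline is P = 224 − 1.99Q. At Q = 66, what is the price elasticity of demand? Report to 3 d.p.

At Q = 66, P = 224 − 1.99(66) = 92.66.
dP/dQ = −1.99, so dQ/dP = 1/(−1.99) = -0.503.
ε = (dQ/dP)(P/Q) = (-0.503)(92.66/66).

-0.705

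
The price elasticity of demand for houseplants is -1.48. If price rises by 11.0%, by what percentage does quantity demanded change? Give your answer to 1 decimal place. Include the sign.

%ΔQ ≈ ε × %ΔP = (-1.48)(11.0%) = -16.28%.

-16.3%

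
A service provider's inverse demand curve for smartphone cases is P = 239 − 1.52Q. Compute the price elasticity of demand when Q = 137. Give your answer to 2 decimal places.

At Q = 137, P = 239 − 1.52(137) = 30.76.
dP/dQ = −1.52, so dQ/dP = 1/(−1.52) = -0.658.
ε = (dQ/dP)(P/Q) = (-0.658)(30.76/137).

-0.15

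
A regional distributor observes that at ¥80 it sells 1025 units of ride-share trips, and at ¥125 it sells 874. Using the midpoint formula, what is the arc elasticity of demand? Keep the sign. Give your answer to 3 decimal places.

-0.362

ΔQ = 874 − 1025 = -151; ΔP = 125 − 80 = 45.
Midpoints: P̄ = 102.50, Q̄ = 949.5.
ε = (ΔQ/ΔP)(P̄/Q̄) = (-151/45)(102.50/949.5).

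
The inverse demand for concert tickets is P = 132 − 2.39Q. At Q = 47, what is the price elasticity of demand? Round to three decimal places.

At Q = 47, P = 132 − 2.39(47) = 19.67.
dP/dQ = −2.39, so dQ/dP = 1/(−2.39) = -0.418.
ε = (dQ/dP)(P/Q) = (-0.418)(19.67/47).

-0.175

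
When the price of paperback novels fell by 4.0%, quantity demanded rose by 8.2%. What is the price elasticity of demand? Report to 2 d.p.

ε = %ΔQ / %ΔP = (8.2)/(-4.0) = -2.050.

-2.05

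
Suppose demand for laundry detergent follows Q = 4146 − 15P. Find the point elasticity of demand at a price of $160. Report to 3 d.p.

-1.375

At P = 160, Q = 1746.
dQ/dP = −15.
ε = (dQ/dP)(P/Q) = (-15)(160/1746).
|ε| > 1, so demand is elastic at this price.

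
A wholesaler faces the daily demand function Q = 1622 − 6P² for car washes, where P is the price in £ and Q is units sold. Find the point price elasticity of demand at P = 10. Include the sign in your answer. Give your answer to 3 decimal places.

-1.174

At P = 10, Q = 1022.
dQ/dP = −12P = -120.
ε = (dQ/dP)(P/Q) = (-120)(10/1022).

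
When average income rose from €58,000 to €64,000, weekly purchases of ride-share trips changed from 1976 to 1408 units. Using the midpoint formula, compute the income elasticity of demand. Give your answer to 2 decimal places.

ΔQ = -568, ΔI = 6000. Midpoints: Ī = 61,000, Q̄ = 1692.0.
ε_I = (ΔQ/ΔI)(Ī/Q̄) = (-568/6000)(61000/1692.0).

-3.41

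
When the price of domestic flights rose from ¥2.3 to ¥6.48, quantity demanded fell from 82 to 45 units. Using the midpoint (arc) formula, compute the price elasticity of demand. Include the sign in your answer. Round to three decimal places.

-0.612

ΔQ = 45 − 82 = -37; ΔP = 6.48 − 2.3 = 4.18.
Midpoints: P̄ = 4.39, Q̄ = 63.5.
ε = (ΔQ/ΔP)(P̄/Q̄) = (-37/4.18)(4.39/63.5).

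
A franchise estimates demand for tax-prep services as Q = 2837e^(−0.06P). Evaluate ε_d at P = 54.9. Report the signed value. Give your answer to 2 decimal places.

At P = 54.9, Q = 105.267.
dQ/dP = −0.06·2837e^(−0.06P) = −0.06Q = -6.316.
ε = (dQ/dP)(P/Q) = (-6.316)(54.9/105.267).

-3.29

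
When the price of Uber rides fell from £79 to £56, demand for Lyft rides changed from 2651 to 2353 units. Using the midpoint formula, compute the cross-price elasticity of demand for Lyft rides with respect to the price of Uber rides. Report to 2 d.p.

ΔQ_x = 2353 − 2651 = -298; ΔP_y = 56 − 79 = -23.
Midpoints: P̄_y = 67.50, Q̄_x = 2502.0.
ε_xy = (ΔQ_x/ΔP_y)(P̄_y/Q̄_x) = (-298/-23)(67.50/2502.0).

0.35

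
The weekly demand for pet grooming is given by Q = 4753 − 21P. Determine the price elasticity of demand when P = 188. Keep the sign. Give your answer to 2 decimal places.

-4.90

At P = 188, Q = 805.
dQ/dP = −21.
ε = (dQ/dP)(P/Q) = (-21)(188/805).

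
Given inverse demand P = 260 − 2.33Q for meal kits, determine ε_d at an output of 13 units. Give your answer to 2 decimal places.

At Q = 13, P = 260 − 2.33(13) = 229.71.
dP/dQ = −2.33, so dQ/dP = 1/(−2.33) = -0.429.
ε = (dQ/dP)(P/Q) = (-0.429)(229.71/13).

-7.58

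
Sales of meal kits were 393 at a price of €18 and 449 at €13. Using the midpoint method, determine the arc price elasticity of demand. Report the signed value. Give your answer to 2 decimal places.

-0.41

ΔQ = 449 − 393 = 56; ΔP = 13 − 18 = -5.
Midpoints: P̄ = 15.50, Q̄ = 421.0.
ε = (ΔQ/ΔP)(P̄/Q̄) = (56/-5)(15.50/421.0).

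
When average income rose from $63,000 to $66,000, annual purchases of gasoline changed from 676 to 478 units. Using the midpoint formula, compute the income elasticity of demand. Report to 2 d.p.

-7.38

ΔQ = -198, ΔI = 3000. Midpoints: Ī = 64,500, Q̄ = 577.0.
ε_I = (ΔQ/ΔI)(Ī/Q̄) = (-198/3000)(64500/577.0).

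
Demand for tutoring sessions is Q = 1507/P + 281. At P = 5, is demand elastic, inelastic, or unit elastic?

Q = 582.400, dQ/dP = -60.280.
ε = (dQ/dP)(P/Q) ≈ -0.518.
|ε| = 0.52 < 1.

inelastic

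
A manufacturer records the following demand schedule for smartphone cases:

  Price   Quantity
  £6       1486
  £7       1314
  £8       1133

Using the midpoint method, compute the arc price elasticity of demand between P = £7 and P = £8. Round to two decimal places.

-1.11

At P = 7, Q = 1314; at P = 8, Q = 1133.
ΔQ = -181, ΔP = 1. Midpoints: P̄ = 7.50, Q̄ = 1223.5.
ε = (ΔQ/ΔP)(P̄/Q̄) = (-181/1)(7.50/1223.5).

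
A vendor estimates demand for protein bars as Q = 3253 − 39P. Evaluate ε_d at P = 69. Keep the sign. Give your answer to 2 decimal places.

-4.79

At P = 69, Q = 562.
dQ/dP = −39.
ε = (dQ/dP)(P/Q) = (-39)(69/562).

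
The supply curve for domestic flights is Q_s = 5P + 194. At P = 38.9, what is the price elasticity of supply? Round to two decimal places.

0.50

At P = 38.9, Q_s = 388.50.
dQ_s/dP = 5.
ε_s = (dQ_s/dP)(P/Q_s) = (5)(38.9/388.50).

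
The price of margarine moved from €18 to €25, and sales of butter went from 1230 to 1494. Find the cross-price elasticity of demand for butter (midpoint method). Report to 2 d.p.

0.60

ΔQ_x = 1494 − 1230 = 264; ΔP_y = 25 − 18 = 7.
Midpoints: P̄_y = 21.50, Q̄_x = 1362.0.
ε_xy = (ΔQ_x/ΔP_y)(P̄_y/Q̄_x) = (264/7)(21.50/1362.0).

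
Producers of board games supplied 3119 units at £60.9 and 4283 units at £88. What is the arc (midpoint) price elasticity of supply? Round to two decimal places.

ΔQ = 4283 − 3119 = 1164; ΔP = 88 − 60.9 = 27.1.
Midpoints: P̄ = 74.45, Q̄ = 3701.0.
ε_s = (ΔQ/ΔP)(P̄/Q̄) = (1164/27.1)(74.45/3701.0).

0.86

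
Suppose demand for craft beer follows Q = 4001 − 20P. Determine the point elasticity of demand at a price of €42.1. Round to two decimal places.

-0.27

At P = 42.1, Q = 3159.
dQ/dP = −20.
ε = (dQ/dP)(P/Q) = (-20)(42.1/3159).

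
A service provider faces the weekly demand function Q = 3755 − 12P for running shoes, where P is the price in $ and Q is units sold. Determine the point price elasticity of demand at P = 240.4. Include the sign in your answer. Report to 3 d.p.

At P = 240.4, Q = 870.200.
dQ/dP = −12.
ε = (dQ/dP)(P/Q) = (-12)(240.4/870.200).
|ε| > 1, so demand is elastic at this price.

-3.315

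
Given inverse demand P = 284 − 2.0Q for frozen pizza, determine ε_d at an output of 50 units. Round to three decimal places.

-1.840

At Q = 50, P = 284 − 2.0(50) = 184.00.
dP/dQ = −2.0, so dQ/dP = 1/(−2.0) = -0.500.
ε = (dQ/dP)(P/Q) = (-0.500)(184.00/50).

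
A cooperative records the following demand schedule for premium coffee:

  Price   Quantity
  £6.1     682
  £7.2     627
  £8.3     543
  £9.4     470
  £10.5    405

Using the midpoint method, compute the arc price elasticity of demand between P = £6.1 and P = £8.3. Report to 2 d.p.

-0.74

At P = 6.1, Q = 682; at P = 8.3, Q = 543.
ΔQ = -139, ΔP = 2.2. Midpoints: P̄ = 7.20, Q̄ = 612.5.
ε = (ΔQ/ΔP)(P̄/Q̄) = (-139/2.2)(7.20/612.5).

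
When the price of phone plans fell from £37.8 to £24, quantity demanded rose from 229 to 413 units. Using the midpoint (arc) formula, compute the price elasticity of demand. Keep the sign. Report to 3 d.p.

ΔQ = 413 − 229 = 184; ΔP = 24 − 37.8 = -13.8.
Midpoints: P̄ = 30.90, Q̄ = 321.0.
ε = (ΔQ/ΔP)(P̄/Q̄) = (184/-13.8)(30.90/321.0).

-1.283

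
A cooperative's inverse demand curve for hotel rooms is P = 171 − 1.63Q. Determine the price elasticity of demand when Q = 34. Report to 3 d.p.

-2.086

At Q = 34, P = 171 − 1.63(34) = 115.58.
dP/dQ = −1.63, so dQ/dP = 1/(−1.63) = -0.613.
ε = (dQ/dP)(P/Q) = (-0.613)(115.58/34).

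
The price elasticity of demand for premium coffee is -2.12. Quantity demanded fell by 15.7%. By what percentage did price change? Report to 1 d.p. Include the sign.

7.4%

%ΔP ≈ %ΔQ / ε = (-15.7%)/(-2.12) = 7.41%.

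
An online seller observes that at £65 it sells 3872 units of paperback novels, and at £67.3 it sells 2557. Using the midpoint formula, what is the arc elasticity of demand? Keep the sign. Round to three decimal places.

-11.766

ΔQ = 2557 − 3872 = -1315; ΔP = 67.3 − 65 = 2.3.
Midpoints: P̄ = 66.15, Q̄ = 3214.5.
ε = (ΔQ/ΔP)(P̄/Q̄) = (-1315/2.3)(66.15/3214.5).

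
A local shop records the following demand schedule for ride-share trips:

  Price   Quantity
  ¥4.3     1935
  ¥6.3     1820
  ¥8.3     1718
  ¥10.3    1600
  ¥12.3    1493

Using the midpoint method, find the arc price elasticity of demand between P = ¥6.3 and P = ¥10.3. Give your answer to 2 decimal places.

-0.27

At P = 6.3, Q = 1820; at P = 10.3, Q = 1600.
ΔQ = -220, ΔP = 4.0. Midpoints: P̄ = 8.30, Q̄ = 1710.0.
ε = (ΔQ/ΔP)(P̄/Q̄) = (-220/4.0)(8.30/1710.0).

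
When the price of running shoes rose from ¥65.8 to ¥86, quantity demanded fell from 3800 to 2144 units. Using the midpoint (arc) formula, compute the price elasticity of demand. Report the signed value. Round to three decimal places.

-2.094

ΔQ = 2144 − 3800 = -1656; ΔP = 86 − 65.8 = 20.2.
Midpoints: P̄ = 75.90, Q̄ = 2972.0.
ε = (ΔQ/ΔP)(P̄/Q̄) = (-1656/20.2)(75.90/2972.0).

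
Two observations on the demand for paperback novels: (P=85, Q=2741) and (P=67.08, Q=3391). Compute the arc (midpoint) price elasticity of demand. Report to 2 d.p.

-0.90

ΔQ = 3391 − 2741 = 650; ΔP = 67.08 − 85 = -17.92.
Midpoints: P̄ = 76.04, Q̄ = 3066.0.
ε = (ΔQ/ΔP)(P̄/Q̄) = (650/-17.92)(76.04/3066.0).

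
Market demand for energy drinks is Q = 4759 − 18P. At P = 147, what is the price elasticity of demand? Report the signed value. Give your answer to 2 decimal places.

At P = 147, Q = 2113.
dQ/dP = −18.
ε = (dQ/dP)(P/Q) = (-18)(147/2113).
|ε| > 1, so demand is elastic at this price.

-1.25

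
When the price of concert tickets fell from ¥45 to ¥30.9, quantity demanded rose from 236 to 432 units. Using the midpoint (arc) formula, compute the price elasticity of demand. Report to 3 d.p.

ΔQ = 432 − 236 = 196; ΔP = 30.9 − 45 = -14.1.
Midpoints: P̄ = 37.95, Q̄ = 334.0.
ε = (ΔQ/ΔP)(P̄/Q̄) = (196/-14.1)(37.95/334.0).

-1.579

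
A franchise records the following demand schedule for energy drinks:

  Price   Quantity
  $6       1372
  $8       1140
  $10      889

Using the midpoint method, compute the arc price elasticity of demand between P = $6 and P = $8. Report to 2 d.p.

-0.65

At P = 6, Q = 1372; at P = 8, Q = 1140.
ΔQ = -232, ΔP = 2. Midpoints: P̄ = 7.00, Q̄ = 1256.0.
ε = (ΔQ/ΔP)(P̄/Q̄) = (-232/2)(7.00/1256.0).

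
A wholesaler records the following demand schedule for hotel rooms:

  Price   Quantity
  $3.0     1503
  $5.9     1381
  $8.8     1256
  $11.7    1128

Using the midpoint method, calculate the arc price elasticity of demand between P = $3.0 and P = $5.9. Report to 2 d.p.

At P = 3.0, Q = 1503; at P = 5.9, Q = 1381.
ΔQ = -122, ΔP = 2.9. Midpoints: P̄ = 4.45, Q̄ = 1442.0.
ε = (ΔQ/ΔP)(P̄/Q̄) = (-122/2.9)(4.45/1442.0).

-0.13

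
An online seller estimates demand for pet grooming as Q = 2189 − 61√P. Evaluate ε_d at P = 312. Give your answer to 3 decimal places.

At P = 312, Q = 1111.525.
dQ/dP = −61/(2√P) = -1.727.
ε = (dQ/dP)(P/Q) = (-1.727)(312/1111.525).

-0.485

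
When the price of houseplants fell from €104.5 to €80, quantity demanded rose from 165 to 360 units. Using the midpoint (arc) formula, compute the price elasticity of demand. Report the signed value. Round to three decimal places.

-2.797

ΔQ = 360 − 165 = 195; ΔP = 80 − 104.5 = -24.5.
Midpoints: P̄ = 92.25, Q̄ = 262.5.
ε = (ΔQ/ΔP)(P̄/Q̄) = (195/-24.5)(92.25/262.5).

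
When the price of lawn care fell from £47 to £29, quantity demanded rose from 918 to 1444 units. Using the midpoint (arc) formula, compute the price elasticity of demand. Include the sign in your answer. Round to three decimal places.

ΔQ = 1444 − 918 = 526; ΔP = 29 − 47 = -18.
Midpoints: P̄ = 38.00, Q̄ = 1181.0.
ε = (ΔQ/ΔP)(P̄/Q̄) = (526/-18)(38.00/1181.0).

-0.940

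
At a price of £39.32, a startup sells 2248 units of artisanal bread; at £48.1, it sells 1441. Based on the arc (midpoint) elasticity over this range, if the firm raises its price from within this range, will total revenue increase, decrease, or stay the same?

Arc ε = (-807/8.78)(43.71/1844.5) ≈ -2.178.
|ε| = 2.18 > 1, so demand is elastic. A price rise therefore reduces total revenue.

decrease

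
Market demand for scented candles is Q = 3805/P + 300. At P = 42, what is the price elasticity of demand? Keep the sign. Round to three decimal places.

At P = 42, Q = 390.595.
dQ/dP = −3805/P² = -2.157.
ε = (dQ/dP)(P/Q) = (-2.157)(42/390.595).

-0.232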